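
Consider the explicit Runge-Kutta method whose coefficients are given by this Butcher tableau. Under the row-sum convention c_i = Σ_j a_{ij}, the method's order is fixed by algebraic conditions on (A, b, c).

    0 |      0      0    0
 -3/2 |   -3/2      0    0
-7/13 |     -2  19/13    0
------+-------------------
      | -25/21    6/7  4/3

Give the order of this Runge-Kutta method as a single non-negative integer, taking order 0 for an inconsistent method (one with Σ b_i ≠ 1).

b = (-25/21, 6/7, 4/3)
c = (0, -3/2, -7/13)
Ac = (0, 0, -57/26)
Σ b_i: (-25/21)·1 + 6/7·1 + 4/3·1 = 1 ✓
b·c: 6/7·(-3/2) + 4/3·(-7/13) = -547/273 ≠ 1/2 ⇒ order 1.

1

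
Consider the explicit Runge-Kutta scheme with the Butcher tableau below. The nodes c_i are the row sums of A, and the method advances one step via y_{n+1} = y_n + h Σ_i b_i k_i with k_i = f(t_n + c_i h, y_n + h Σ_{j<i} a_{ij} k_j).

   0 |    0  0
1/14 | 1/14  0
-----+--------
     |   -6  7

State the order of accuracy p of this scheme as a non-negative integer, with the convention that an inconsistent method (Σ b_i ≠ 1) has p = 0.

b = (-6, 7)
c = (0, 1/14)
Σ b_i: (-6)·1 + 7·1 = 1 ✓
b·c: 7·1/14 = 1/2 ✓; 2 stages ⇒ order 2.

2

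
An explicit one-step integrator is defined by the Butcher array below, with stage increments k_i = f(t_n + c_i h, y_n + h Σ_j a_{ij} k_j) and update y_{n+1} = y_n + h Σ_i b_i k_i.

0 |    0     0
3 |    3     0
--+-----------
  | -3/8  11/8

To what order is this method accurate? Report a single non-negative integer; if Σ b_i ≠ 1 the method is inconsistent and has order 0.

b = (-3/8, 11/8)
c = (0, 3)
Σ b_i: (-3/8)·1 + 11/8·1 = 1 ✓
b·c: 11/8·3 = 33/8 ≠ 1/2 ⇒ order 1.

1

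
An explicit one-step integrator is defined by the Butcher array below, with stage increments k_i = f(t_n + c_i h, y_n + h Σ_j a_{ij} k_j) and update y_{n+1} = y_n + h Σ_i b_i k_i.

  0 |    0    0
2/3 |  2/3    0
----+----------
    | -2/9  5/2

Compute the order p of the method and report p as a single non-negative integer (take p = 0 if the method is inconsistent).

0

b = (-2/9, 5/2)
c = (0, 2/3)
Σ b_i: (-2/9)·1 + 5/2·1 = 41/18 ≠ 1 ⇒ order 0.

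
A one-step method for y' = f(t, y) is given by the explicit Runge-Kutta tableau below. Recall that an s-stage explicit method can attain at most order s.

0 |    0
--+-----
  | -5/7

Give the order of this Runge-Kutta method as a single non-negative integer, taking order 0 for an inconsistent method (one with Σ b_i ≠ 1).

0

b = (-5/7)
c = (0)
Σ b_i: (-5/7)·1 = -5/7 ≠ 1 ⇒ order 0.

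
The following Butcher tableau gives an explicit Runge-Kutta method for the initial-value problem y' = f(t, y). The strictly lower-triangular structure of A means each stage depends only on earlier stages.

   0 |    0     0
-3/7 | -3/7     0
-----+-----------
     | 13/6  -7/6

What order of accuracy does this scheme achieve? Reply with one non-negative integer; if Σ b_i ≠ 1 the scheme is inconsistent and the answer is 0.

b = (13/6, -7/6)
c = (0, -3/7)
Σ b_i: 13/6·1 + (-7/6)·1 = 1 ✓
b·c: (-7/6)·(-3/7) = 1/2 ✓; 2 stages ⇒ order 2.

2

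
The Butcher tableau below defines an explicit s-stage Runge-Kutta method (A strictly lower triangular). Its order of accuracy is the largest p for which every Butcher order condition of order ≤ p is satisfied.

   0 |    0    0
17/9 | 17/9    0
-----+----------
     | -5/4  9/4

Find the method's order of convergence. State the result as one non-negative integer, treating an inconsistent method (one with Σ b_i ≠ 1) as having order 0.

1

b = (-5/4, 9/4)
c = (0, 17/9)
Σ b_i: (-5/4)·1 + 9/4·1 = 1 ✓
b·c: 9/4·17/9 = 17/4 ≠ 1/2 ⇒ order 1.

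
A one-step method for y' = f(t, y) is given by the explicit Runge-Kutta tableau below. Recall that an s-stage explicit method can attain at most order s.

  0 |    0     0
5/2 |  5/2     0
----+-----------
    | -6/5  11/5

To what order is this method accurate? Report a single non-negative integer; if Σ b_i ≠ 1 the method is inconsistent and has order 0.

b = (-6/5, 11/5)
c = (0, 5/2)
Σ b_i: (-6/5)·1 + 11/5·1 = 1 ✓
b·c: 11/5·5/2 = 11/2 ≠ 1/2 ⇒ order 1.

1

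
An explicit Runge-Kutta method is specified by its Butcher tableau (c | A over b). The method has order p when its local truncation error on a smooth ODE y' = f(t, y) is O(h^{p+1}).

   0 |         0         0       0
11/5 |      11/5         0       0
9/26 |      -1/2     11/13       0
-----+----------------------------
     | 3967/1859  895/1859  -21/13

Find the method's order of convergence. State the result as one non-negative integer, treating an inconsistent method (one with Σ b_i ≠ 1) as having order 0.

2

b = (3967/1859, 895/1859, -21/13)
c = (0, 11/5, 9/26)
Ac = (0, 0, 121/65)
Σ b_i: 3967/1859·1 + 895/1859·1 + (-21/13)·1 = 1 ✓
b·c: 895/1859·11/5 + (-21/13)·9/26 = 1/2 ✓
b·c²: 895/1859·121/25 + (-21/13)·81/676 = 93883/43940 ≠ 1/3 ⇒ order 2.
b·Ac: (-21/13)·121/65 = -2541/845 ≠ 1/6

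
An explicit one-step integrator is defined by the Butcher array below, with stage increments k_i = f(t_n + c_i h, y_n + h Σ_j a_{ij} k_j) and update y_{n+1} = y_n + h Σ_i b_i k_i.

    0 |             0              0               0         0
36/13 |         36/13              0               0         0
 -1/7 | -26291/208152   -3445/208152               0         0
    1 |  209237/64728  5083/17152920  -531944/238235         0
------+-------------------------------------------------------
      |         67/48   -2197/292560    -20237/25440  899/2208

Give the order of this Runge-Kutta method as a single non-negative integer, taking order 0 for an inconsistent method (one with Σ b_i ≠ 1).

b = (67/48, -2197/292560, -20237/25440, 899/2208)
c = (0, 36/13, -1/7, 1)
Ac = (0, 0, -265/5782, 575/1798)
Σ b_i: 67/48·1 + (-2197/292560)·1 + (-20237/25440)·1 + 899/2208·1 = 1 ✓
b·c: (-2197/292560)·36/13 + (-20237/25440)·(-1/7) + 899/2208·1 = 1/2 ✓
b·c²: (-2197/292560)·1296/169 + (-20237/25440)·1/49 + 899/2208·1 = 1/3 ✓
b·Ac: (-20237/25440)·(-265/5782) + 899/2208·575/1798 = 1/6 ✓
b·c³: (-2197/292560)·46656/2197 + (-20237/25440)·(-1/343) + 899/2208·1 = 1/4 ✓
b·(c∘Ac): (-20237/25440)·265/40474 + 899/2208·575/1798 = 1/8 ✓
b·Ac²: (-20237/25440)·(-4770/37583) + 899/2208·(-506/11687) = 1/12 ✓
b·A²c: 899/2208·92/899 = 1/24 ✓; 4 stages ⇒ order 4.

4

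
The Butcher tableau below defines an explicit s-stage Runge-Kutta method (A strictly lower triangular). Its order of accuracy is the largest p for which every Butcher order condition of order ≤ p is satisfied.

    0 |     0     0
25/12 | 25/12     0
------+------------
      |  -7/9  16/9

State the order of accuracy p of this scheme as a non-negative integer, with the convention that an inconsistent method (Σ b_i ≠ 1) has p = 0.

b = (-7/9, 16/9)
c = (0, 25/12)
Σ b_i: (-7/9)·1 + 16/9·1 = 1 ✓
b·c: 16/9·25/12 = 100/27 ≠ 1/2 ⇒ order 1.

1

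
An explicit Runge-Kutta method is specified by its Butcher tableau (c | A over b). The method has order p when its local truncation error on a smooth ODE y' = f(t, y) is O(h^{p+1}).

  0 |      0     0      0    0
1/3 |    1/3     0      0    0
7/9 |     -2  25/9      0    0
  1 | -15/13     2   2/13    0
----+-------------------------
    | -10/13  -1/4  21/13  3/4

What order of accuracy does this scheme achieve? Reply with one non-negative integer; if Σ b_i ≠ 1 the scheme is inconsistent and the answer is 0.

b = (-10/13, -1/4, 21/13, 3/4)
c = (0, 1/3, 7/9, 1)
Ac = (0, 0, 25/27, 92/117)
Σ b_i: (-10/13)·1 + (-1/4)·1 + 21/13·1 + 3/4·1 = 35/26 ≠ 1 ⇒ order 0.

0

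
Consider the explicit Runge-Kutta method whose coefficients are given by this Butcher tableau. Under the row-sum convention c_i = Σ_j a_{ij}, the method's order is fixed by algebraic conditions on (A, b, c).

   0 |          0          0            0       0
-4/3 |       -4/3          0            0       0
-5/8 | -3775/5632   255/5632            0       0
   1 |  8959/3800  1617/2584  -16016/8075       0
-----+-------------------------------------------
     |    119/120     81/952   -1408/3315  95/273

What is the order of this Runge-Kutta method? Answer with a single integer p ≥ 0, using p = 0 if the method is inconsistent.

b = (119/120, 81/952, -1408/3315, 95/273)
c = (0, -4/3, -5/8, 1)
Ac = (0, 0, -85/1408, 77/190)
Σ b_i: 119/120·1 + 81/952·1 + (-1408/3315)·1 + 95/273·1 = 1 ✓
b·c: 81/952·(-4/3) + (-1408/3315)·(-5/8) + 95/273·1 = 1/2 ✓
b·c²: 81/952·16/9 + (-1408/3315)·25/64 + 95/273·1 = 1/3 ✓
b·Ac: (-1408/3315)·(-85/1408) + 95/273·77/190 = 1/6 ✓
b·c³: 81/952·(-64/27) + (-1408/3315)·(-125/512) + 95/273·1 = 1/4 ✓
b·(c∘Ac): (-1408/3315)·425/11264 + 95/273·77/190 = 1/8 ✓
b·Ac²: (-1408/3315)·85/1056 + 95/273·77/228 = 1/12 ✓
b·A²c: 95/273·91/760 = 1/24 ✓; 4 stages ⇒ order 4.

4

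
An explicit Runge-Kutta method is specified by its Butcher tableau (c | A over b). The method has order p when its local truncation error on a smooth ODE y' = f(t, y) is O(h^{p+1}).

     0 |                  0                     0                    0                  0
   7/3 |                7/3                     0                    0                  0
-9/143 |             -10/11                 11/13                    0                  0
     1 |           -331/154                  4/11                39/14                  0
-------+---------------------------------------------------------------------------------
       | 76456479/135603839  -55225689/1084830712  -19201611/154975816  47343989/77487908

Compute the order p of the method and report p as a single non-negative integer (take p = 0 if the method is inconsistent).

3

b = (76456479/135603839, -55225689/1084830712, -19201611/154975816, 47343989/77487908)
c = (0, 7/3, -9/143, 1)
Ac = (0, 0, 77/39, 311/462)
Σ b_i: 76456479/135603839·1 + (-55225689/1084830712)·1 + (-19201611/154975816)·1 + 47343989/77487908·1 = 1 ✓
b·c: (-55225689/1084830712)·7/3 + (-19201611/154975816)·(-9/143) + 47343989/77487908·1 = 1/2 ✓
b·c²: (-55225689/1084830712)·49/9 + (-19201611/154975816)·81/20449 + 47343989/77487908·1 = 1/3 ✓
b·Ac: (-19201611/154975816)·77/39 + 47343989/77487908·311/462 = 1/6 ✓
b·c³: (-55225689/1084830712)·343/27 + (-19201611/154975816)·(-729/2924207) + 47343989/77487908·1 = -1779803119/49863468798 ≠ 1/4 ⇒ order 3.
b·(c∘Ac): (-19201611/154975816)·(-21/169) + 47343989/77487908·311/462 = 49594631/116231862 ≠ 1/8
b·Ac²: (-19201611/154975816)·539/117 + 47343989/77487908·394579/198198 = 16095413573/24931734399 ≠ 1/12
b·A²c: 47343989/77487908·11/2 = 520783879/154975816 ≠ 1/24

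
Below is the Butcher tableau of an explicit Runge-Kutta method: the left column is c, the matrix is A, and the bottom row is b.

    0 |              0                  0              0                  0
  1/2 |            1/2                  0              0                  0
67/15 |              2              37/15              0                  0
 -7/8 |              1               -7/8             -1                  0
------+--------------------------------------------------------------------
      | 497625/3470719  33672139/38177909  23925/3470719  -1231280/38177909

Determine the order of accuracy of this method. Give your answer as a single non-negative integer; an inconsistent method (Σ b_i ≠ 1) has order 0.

3

b = (497625/3470719, 33672139/38177909, 23925/3470719, -1231280/38177909)
c = (0, 1/2, 67/15, -7/8)
Ac = (0, 0, 37/30, -1177/240)
Σ b_i: 497625/3470719·1 + 33672139/38177909·1 + 23925/3470719·1 + (-1231280/38177909)·1 = 1 ✓
b·c: 33672139/38177909·1/2 + 23925/3470719·67/15 + (-1231280/38177909)·(-7/8) = 1/2 ✓
b·c²: 33672139/38177909·1/4 + 23925/3470719·4489/225 + (-1231280/38177909)·49/64 = 1/3 ✓
b·Ac: 23925/3470719·37/30 + (-1231280/38177909)·(-1177/240) = 1/6 ✓
b·c³: 33672139/38177909·1/8 + 23925/3470719·300763/3375 + (-1231280/38177909)·(-343/512) = 532738457/713976480 ≠ 1/4 ⇒ order 3.
b·(c∘Ac): 23925/3470719·2479/450 + (-1231280/38177909)·8239/1920 = -8364655/83297256 ≠ 1/8
b·Ac²: 23925/3470719·37/60 + (-1231280/38177909)·(-145223/7200) = 642780973/981717660 ≠ 1/12
b·A²c: (-1231280/38177909)·(-37/30) = 4555736/114533727 ≠ 1/24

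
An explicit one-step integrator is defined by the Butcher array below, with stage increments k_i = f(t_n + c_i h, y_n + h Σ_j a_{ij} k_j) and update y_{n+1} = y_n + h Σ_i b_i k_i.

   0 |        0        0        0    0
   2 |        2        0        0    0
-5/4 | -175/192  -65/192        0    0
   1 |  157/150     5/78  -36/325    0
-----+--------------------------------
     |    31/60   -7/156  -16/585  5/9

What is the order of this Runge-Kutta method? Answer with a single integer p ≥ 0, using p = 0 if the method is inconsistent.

4

b = (31/60, -7/156, -16/585, 5/9)
c = (0, 2, -5/4, 1)
Ac = (0, 0, -65/96, 4/15)
Σ b_i: 31/60·1 + (-7/156)·1 + (-16/585)·1 + 5/9·1 = 1 ✓
b·c: (-7/156)·2 + (-16/585)·(-5/4) + 5/9·1 = 1/2 ✓
b·c²: (-7/156)·4 + (-16/585)·25/16 + 5/9·1 = 1/3 ✓
b·Ac: (-16/585)·(-65/96) + 5/9·4/15 = 1/6 ✓
b·c³: (-7/156)·8 + (-16/585)·(-125/64) + 5/9·1 = 1/4 ✓
b·(c∘Ac): (-16/585)·325/384 + 5/9·4/15 = 1/8 ✓
b·Ac²: (-16/585)·(-65/48) + 5/9·1/12 = 1/12 ✓
b·A²c: 5/9·3/40 = 1/24 ✓; 4 stages ⇒ order 4.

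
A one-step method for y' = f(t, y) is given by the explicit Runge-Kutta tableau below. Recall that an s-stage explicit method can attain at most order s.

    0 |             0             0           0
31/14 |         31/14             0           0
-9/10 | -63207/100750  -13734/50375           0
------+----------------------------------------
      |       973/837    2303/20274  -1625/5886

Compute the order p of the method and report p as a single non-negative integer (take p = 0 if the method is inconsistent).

b = (973/837, 2303/20274, -1625/5886)
c = (0, 31/14, -9/10)
Ac = (0, 0, -981/1625)
Σ b_i: 973/837·1 + 2303/20274·1 + (-1625/5886)·1 = 1 ✓
b·c: 2303/20274·31/14 + (-1625/5886)·(-9/10) = 1/2 ✓
b·c²: 2303/20274·961/196 + (-1625/5886)·81/100 = 1/3 ✓
b·Ac: (-1625/5886)·(-981/1625) = 1/6 ✓; 3 stages ⇒ order 3.

3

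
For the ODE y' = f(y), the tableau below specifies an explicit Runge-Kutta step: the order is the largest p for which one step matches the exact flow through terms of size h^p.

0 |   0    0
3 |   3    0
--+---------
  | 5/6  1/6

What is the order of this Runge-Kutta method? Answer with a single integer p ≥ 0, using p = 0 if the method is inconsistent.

b = (5/6, 1/6)
c = (0, 3)
Σ b_i: 5/6·1 + 1/6·1 = 1 ✓
b·c: 1/6·3 = 1/2 ✓; 2 stages ⇒ order 2.

2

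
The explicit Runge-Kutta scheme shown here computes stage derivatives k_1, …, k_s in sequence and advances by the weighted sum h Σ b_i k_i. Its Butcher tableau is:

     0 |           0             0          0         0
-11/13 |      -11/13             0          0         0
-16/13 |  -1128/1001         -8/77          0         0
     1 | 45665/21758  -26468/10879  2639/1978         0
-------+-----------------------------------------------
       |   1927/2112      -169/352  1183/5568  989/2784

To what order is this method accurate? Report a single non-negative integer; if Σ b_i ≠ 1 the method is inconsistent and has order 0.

4

b = (1927/2112, -169/352, 1183/5568, 989/2784)
c = (0, -11/13, -16/13, 1)
Ac = (0, 0, 8/91, 412/989)
Σ b_i: 1927/2112·1 + (-169/352)·1 + 1183/5568·1 + 989/2784·1 = 1 ✓
b·c: (-169/352)·(-11/13) + 1183/5568·(-16/13) + 989/2784·1 = 1/2 ✓
b·c²: (-169/352)·121/169 + 1183/5568·256/169 + 989/2784·1 = 1/3 ✓
b·Ac: 1183/5568·8/91 + 989/2784·412/989 = 1/6 ✓
b·c³: (-169/352)·(-1331/2197) + 1183/5568·(-4096/2197) + 989/2784·1 = 1/4 ✓
b·(c∘Ac): 1183/5568·(-128/1183) + 989/2784·412/989 = 1/8 ✓
b·Ac²: 1183/5568·(-88/1183) + 989/2784·12/43 = 1/12 ✓
b·A²c: 989/2784·116/989 = 1/24 ✓; 4 stages ⇒ order 4.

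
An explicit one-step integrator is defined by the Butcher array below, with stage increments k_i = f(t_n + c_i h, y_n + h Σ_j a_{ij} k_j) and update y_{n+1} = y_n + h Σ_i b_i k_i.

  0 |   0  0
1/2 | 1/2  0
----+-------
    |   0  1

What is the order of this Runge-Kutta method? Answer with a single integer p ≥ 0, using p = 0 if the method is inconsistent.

2

b = (0, 1)
c = (0, 1/2)
Σ b_i: 1·1 = 1 ✓
b·c: 1·1/2 = 1/2 ✓; 2 stages ⇒ order 2.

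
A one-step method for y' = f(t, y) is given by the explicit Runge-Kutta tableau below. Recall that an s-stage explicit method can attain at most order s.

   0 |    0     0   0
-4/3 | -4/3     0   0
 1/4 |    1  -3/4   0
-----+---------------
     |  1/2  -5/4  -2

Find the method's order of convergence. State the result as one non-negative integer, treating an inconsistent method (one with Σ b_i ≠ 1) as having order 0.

0

b = (1/2, -5/4, -2)
c = (0, -4/3, 1/4)
Ac = (0, 0, 1)
Σ b_i: 1/2·1 + (-5/4)·1 + (-2)·1 = -11/4 ≠ 1 ⇒ order 0.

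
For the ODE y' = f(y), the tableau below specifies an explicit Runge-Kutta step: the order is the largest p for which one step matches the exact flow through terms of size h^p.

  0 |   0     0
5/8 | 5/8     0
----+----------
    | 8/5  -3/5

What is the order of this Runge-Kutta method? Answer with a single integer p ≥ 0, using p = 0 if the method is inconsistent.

1

b = (8/5, -3/5)
c = (0, 5/8)
Σ b_i: 8/5·1 + (-3/5)·1 = 1 ✓
b·c: (-3/5)·5/8 = -3/8 ≠ 1/2 ⇒ order 1.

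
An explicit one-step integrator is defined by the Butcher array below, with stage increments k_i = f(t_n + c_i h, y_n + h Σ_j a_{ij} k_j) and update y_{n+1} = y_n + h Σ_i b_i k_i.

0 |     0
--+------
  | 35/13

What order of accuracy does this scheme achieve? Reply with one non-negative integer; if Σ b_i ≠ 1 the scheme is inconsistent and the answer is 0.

b = (35/13)
c = (0)
Σ b_i: 35/13·1 = 35/13 ≠ 1 ⇒ order 0.

0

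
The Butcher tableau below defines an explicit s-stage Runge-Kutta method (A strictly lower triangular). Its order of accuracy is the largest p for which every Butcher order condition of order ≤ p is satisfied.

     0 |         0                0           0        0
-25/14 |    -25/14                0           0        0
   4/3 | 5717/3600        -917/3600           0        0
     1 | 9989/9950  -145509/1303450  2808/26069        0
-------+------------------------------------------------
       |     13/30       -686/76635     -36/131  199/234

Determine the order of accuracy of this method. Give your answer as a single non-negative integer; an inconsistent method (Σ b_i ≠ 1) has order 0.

b = (13/30, -686/76635, -36/131, 199/234)
c = (0, -25/14, 4/3, 1)
Ac = (0, 0, 131/288, 273/796)
Σ b_i: 13/30·1 + (-686/76635)·1 + (-36/131)·1 + 199/234·1 = 1 ✓
b·c: (-686/76635)·(-25/14) + (-36/131)·4/3 + 199/234·1 = 1/2 ✓
b·c²: (-686/76635)·625/196 + (-36/131)·16/9 + 199/234·1 = 1/3 ✓
b·Ac: (-36/131)·131/288 + 199/234·273/796 = 1/6 ✓
b·c³: (-686/76635)·(-15625/2744) + (-36/131)·64/27 + 199/234·1 = 1/4 ✓
b·(c∘Ac): (-36/131)·131/216 + 199/234·273/796 = 1/8 ✓
b·Ac²: (-36/131)·(-3275/4032) + 199/234·(-1833/11144) = 1/12 ✓
b·A²c: 199/234·39/796 = 1/24 ✓; 4 stages ⇒ order 4.

4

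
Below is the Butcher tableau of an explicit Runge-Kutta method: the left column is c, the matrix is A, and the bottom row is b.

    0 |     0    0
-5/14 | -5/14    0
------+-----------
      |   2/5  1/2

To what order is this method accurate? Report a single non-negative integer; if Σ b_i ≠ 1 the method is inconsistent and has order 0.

0

b = (2/5, 1/2)
c = (0, -5/14)
Σ b_i: 2/5·1 + 1/2·1 = 9/10 ≠ 1 ⇒ order 0.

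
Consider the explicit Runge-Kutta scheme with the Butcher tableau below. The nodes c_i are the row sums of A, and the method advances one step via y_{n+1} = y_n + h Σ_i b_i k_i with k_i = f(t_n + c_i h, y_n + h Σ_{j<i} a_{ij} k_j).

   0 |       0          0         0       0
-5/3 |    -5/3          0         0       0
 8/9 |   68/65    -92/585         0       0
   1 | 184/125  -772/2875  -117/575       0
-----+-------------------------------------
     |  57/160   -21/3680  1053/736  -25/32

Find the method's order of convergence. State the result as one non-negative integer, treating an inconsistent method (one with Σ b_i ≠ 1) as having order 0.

b = (57/160, -21/3680, 1053/736, -25/32)
c = (0, -5/3, 8/9, 1)
Ac = (0, 0, 92/351, 4/15)
Σ b_i: 57/160·1 + (-21/3680)·1 + 1053/736·1 + (-25/32)·1 = 1 ✓
b·c: (-21/3680)·(-5/3) + 1053/736·8/9 + (-25/32)·1 = 1/2 ✓
b·c²: (-21/3680)·25/9 + 1053/736·64/81 + (-25/32)·1 = 1/3 ✓
b·Ac: 1053/736·92/351 + (-25/32)·4/15 = 1/6 ✓
b·c³: (-21/3680)·(-125/27) + 1053/736·512/729 + (-25/32)·1 = 1/4 ✓
b·(c∘Ac): 1053/736·736/3159 + (-25/32)·4/15 = 1/8 ✓
b·Ac²: 1053/736·(-460/1053) + (-25/32)·(-68/75) = 1/12 ✓
b·A²c: (-25/32)·(-4/75) = 1/24 ✓; 4 stages ⇒ order 4.

4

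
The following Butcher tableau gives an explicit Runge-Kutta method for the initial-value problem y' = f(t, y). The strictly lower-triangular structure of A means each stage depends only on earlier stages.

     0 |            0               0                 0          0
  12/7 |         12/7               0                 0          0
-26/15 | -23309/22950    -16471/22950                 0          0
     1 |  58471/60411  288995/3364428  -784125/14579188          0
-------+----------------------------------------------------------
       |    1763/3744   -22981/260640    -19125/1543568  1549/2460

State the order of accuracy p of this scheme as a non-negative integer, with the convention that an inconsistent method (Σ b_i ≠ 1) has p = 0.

b = (1763/3744, -22981/260640, -19125/1543568, 1549/2460)
c = (0, 12/7, -26/15, 1)
Ac = (0, 0, -4706/3825, 745/3098)
Σ b_i: 1763/3744·1 + (-22981/260640)·1 + (-19125/1543568)·1 + 1549/2460·1 = 1 ✓
b·c: (-22981/260640)·12/7 + (-19125/1543568)·(-26/15) + 1549/2460·1 = 1/2 ✓
b·c²: (-22981/260640)·144/49 + (-19125/1543568)·676/225 + 1549/2460·1 = 1/3 ✓
b·Ac: (-19125/1543568)·(-4706/3825) + 1549/2460·745/3098 = 1/6 ✓
b·c³: (-22981/260640)·1728/343 + (-19125/1543568)·(-17576/3375) + 1549/2460·1 = 1/4 ✓
b·(c∘Ac): (-19125/1543568)·122356/57375 + 1549/2460·745/3098 = 1/8 ✓
b·Ac²: (-19125/1543568)·(-18824/8925) + 1549/2460·985/10843 = 1/12 ✓
b·A²c: 1549/2460·205/3098 = 1/24 ✓; 4 stages ⇒ order 4.

4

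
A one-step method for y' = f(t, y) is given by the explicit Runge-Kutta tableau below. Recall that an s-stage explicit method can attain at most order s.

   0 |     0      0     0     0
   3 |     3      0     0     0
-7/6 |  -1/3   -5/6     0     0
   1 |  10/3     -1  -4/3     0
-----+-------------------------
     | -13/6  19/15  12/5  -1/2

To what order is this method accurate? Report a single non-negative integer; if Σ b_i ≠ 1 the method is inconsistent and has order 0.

b = (-13/6, 19/15, 12/5, -1/2)
c = (0, 3, -7/6, 1)
Ac = (0, 0, -5/2, -13/9)
Σ b_i: (-13/6)·1 + 19/15·1 + 12/5·1 + (-1/2)·1 = 1 ✓
b·c: 19/15·3 + 12/5·(-7/6) + (-1/2)·1 = 1/2 ✓
b·c²: 19/15·9 + 12/5·49/36 + (-1/2)·1 = 85/6 ≠ 1/3 ⇒ order 2.
b·Ac: 12/5·(-5/2) + (-1/2)·(-13/9) = -95/18 ≠ 1/6

2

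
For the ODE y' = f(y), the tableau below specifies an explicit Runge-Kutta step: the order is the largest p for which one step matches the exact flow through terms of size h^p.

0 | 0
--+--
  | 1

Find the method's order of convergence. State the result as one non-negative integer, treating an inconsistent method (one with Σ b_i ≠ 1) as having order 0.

1

b = (1)
c = (0)
Σ b_i: 1·1 = 1 ✓; 1 stage ⇒ order 1.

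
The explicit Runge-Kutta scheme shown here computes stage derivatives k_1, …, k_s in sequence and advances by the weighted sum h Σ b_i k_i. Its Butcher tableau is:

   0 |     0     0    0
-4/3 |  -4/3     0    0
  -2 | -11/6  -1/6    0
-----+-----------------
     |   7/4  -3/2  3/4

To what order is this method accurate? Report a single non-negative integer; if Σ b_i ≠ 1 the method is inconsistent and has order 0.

3

b = (7/4, -3/2, 3/4)
c = (0, -4/3, -2)
Ac = (0, 0, 2/9)
Σ b_i: 7/4·1 + (-3/2)·1 + 3/4·1 = 1 ✓
b·c: (-3/2)·(-4/3) + 3/4·(-2) = 1/2 ✓
b·c²: (-3/2)·16/9 + 3/4·4 = 1/3 ✓
b·Ac: 3/4·2/9 = 1/6 ✓; 3 stages ⇒ order 3.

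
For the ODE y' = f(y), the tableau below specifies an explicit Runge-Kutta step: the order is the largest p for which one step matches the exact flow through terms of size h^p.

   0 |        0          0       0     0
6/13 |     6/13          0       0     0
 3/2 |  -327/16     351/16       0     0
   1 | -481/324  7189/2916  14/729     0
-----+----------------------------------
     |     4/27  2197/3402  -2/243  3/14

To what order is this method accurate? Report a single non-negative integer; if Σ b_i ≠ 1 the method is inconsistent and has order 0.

b = (4/27, 2197/3402, -2/243, 3/14)
c = (0, 6/13, 3/2, 1)
Ac = (0, 0, 81/8, 7/6)
Σ b_i: 4/27·1 + 2197/3402·1 + (-2/243)·1 + 3/14·1 = 1 ✓
b·c: 2197/3402·6/13 + (-2/243)·3/2 + 3/14·1 = 1/2 ✓
b·c²: 2197/3402·36/169 + (-2/243)·9/4 + 3/14·1 = 1/3 ✓
b·Ac: (-2/243)·81/8 + 3/14·7/6 = 1/6 ✓
b·c³: 2197/3402·216/2197 + (-2/243)·27/8 + 3/14·1 = 1/4 ✓
b·(c∘Ac): (-2/243)·243/16 + 3/14·7/6 = 1/8 ✓
b·Ac²: (-2/243)·243/52 + 3/14·133/234 = 1/12 ✓
b·A²c: 3/14·7/36 = 1/24 ✓; 4 stages ⇒ order 4.

4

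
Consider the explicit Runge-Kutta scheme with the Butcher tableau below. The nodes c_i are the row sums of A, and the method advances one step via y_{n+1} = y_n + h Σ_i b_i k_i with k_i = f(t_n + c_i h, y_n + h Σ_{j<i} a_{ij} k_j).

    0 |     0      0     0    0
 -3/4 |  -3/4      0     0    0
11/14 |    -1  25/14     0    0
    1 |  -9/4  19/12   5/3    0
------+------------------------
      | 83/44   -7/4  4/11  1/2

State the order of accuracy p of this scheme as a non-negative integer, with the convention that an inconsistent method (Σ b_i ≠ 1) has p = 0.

b = (83/44, -7/4, 4/11, 1/2)
c = (0, -3/4, 11/14, 1)
Ac = (0, 0, -75/56, 41/336)
Σ b_i: 83/44·1 + (-7/4)·1 + 4/11·1 + 1/2·1 = 1 ✓
b·c: (-7/4)·(-3/4) + 4/11·11/14 + 1/2·1 = 235/112 ≠ 1/2 ⇒ order 1.

1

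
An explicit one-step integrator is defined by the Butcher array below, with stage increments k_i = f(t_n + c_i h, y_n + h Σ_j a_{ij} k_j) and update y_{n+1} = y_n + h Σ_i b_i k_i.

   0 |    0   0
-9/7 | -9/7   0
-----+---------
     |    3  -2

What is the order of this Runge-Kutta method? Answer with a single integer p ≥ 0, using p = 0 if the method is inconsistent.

1

b = (3, -2)
c = (0, -9/7)
Σ b_i: 3·1 + (-2)·1 = 1 ✓
b·c: (-2)·(-9/7) = 18/7 ≠ 1/2 ⇒ order 1.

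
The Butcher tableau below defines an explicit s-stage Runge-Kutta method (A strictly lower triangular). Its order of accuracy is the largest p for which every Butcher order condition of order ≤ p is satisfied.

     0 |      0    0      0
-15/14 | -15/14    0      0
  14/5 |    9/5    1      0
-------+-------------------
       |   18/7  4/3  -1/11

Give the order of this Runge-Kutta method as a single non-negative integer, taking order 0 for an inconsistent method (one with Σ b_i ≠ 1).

0

b = (18/7, 4/3, -1/11)
c = (0, -15/14, 14/5)
Ac = (0, 0, -15/14)
Σ b_i: 18/7·1 + 4/3·1 + (-1/11)·1 = 881/231 ≠ 1 ⇒ order 0.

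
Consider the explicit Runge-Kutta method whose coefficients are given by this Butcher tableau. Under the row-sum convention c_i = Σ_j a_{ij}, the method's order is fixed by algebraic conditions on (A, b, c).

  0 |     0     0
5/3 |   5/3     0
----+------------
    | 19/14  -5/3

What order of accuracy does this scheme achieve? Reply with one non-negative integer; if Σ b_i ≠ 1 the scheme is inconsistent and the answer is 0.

b = (19/14, -5/3)
c = (0, 5/3)
Σ b_i: 19/14·1 + (-5/3)·1 = -13/42 ≠ 1 ⇒ order 0.

0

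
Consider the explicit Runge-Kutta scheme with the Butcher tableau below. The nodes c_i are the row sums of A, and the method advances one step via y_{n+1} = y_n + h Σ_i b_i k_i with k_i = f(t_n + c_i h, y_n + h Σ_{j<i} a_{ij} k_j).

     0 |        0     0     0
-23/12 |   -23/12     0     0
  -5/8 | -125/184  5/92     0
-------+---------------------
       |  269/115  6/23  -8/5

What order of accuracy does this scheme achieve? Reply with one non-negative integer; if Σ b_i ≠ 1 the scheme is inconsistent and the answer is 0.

b = (269/115, 6/23, -8/5)
c = (0, -23/12, -5/8)
Ac = (0, 0, -5/48)
Σ b_i: 269/115·1 + 6/23·1 + (-8/5)·1 = 1 ✓
b·c: 6/23·(-23/12) + (-8/5)·(-5/8) = 1/2 ✓
b·c²: 6/23·529/144 + (-8/5)·25/64 = 1/3 ✓
b·Ac: (-8/5)·(-5/48) = 1/6 ✓; 3 stages ⇒ order 3.

3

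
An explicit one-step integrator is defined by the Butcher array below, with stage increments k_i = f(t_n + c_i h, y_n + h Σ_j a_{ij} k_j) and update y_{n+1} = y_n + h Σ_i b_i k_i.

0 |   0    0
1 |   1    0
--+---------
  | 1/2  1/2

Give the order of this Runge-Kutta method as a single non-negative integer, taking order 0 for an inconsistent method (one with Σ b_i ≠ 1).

2

b = (1/2, 1/2)
c = (0, 1)
Σ b_i: 1/2·1 + 1/2·1 = 1 ✓
b·c: 1/2·1 = 1/2 ✓; 2 stages ⇒ order 2.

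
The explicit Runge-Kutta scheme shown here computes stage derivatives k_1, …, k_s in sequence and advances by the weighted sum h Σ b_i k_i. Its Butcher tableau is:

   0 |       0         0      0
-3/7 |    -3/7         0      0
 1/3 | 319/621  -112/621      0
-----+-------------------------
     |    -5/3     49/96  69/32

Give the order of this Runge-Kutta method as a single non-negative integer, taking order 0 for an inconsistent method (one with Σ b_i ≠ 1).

3

b = (-5/3, 49/96, 69/32)
c = (0, -3/7, 1/3)
Ac = (0, 0, 16/207)
Σ b_i: (-5/3)·1 + 49/96·1 + 69/32·1 = 1 ✓
b·c: 49/96·(-3/7) + 69/32·1/3 = 1/2 ✓
b·c²: 49/96·9/49 + 69/32·1/9 = 1/3 ✓
b·Ac: 69/32·16/207 = 1/6 ✓; 3 stages ⇒ order 3.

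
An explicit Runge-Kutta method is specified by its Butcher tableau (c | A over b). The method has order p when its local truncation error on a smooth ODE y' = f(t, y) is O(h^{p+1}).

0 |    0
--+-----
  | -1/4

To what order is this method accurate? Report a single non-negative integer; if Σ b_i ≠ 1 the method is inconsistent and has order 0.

b = (-1/4)
c = (0)
Σ b_i: (-1/4)·1 = -1/4 ≠ 1 ⇒ order 0.

0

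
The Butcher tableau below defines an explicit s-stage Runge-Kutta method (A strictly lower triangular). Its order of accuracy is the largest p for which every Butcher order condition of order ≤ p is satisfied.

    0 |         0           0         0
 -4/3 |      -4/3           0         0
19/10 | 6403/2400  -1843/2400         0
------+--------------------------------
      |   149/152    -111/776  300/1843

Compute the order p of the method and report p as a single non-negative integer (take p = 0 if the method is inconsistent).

b = (149/152, -111/776, 300/1843)
c = (0, -4/3, 19/10)
Ac = (0, 0, 1843/1800)
Σ b_i: 149/152·1 + (-111/776)·1 + 300/1843·1 = 1 ✓
b·c: (-111/776)·(-4/3) + 300/1843·19/10 = 1/2 ✓
b·c²: (-111/776)·16/9 + 300/1843·361/100 = 1/3 ✓
b·Ac: 300/1843·1843/1800 = 1/6 ✓; 3 stages ⇒ order 3.

3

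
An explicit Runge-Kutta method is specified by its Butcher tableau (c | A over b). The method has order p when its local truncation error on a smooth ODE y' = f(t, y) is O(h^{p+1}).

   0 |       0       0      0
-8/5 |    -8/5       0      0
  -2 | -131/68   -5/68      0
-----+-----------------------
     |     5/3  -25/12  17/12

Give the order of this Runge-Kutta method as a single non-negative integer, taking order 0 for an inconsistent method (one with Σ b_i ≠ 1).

3

b = (5/3, -25/12, 17/12)
c = (0, -8/5, -2)
Ac = (0, 0, 2/17)
Σ b_i: 5/3·1 + (-25/12)·1 + 17/12·1 = 1 ✓
b·c: (-25/12)·(-8/5) + 17/12·(-2) = 1/2 ✓
b·c²: (-25/12)·64/25 + 17/12·4 = 1/3 ✓
b·Ac: 17/12·2/17 = 1/6 ✓; 3 stages ⇒ order 3.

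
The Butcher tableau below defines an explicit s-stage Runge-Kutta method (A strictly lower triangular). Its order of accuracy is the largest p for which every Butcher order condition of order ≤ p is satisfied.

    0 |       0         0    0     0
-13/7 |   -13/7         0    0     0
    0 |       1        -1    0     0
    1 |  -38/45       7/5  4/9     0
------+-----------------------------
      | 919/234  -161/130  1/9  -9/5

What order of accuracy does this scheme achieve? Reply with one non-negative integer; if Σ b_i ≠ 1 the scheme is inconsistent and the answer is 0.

b = (919/234, -161/130, 1/9, -9/5)
c = (0, -13/7, 0, 1)
Ac = (0, 0, 13/7, -13/5)
Σ b_i: 919/234·1 + (-161/130)·1 + 1/9·1 + (-9/5)·1 = 1 ✓
b·c: (-161/130)·(-13/7) + (-9/5)·1 = 1/2 ✓
b·c²: (-161/130)·169/49 + (-9/5)·1 = -85/14 ≠ 1/3 ⇒ order 2.
b·Ac: 1/9·13/7 + (-9/5)·(-13/5) = 7696/1575 ≠ 1/6

2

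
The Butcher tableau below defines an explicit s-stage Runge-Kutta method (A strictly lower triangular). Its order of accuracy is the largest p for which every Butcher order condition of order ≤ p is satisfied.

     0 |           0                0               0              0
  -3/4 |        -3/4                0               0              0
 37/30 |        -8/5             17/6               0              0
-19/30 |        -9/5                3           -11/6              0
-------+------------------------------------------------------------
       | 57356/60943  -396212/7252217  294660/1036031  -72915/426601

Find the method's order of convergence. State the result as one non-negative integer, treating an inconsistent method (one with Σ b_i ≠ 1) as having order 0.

3

b = (57356/60943, -396212/7252217, 294660/1036031, -72915/426601)
c = (0, -3/4, 37/30, -19/30)
Ac = (0, 0, -17/8, -203/45)
Σ b_i: 57356/60943·1 + (-396212/7252217)·1 + 294660/1036031·1 + (-72915/426601)·1 = 1 ✓
b·c: (-396212/7252217)·(-3/4) + 294660/1036031·37/30 + (-72915/426601)·(-19/30) = 1/2 ✓
b·c²: (-396212/7252217)·9/16 + 294660/1036031·1369/900 + (-72915/426601)·361/900 = 1/3 ✓
b·Ac: 294660/1036031·(-17/8) + (-72915/426601)·(-203/45) = 1/6 ✓
b·c³: (-396212/7252217)·(-27/64) + 294660/1036031·50653/27000 + (-72915/426601)·(-6859/27000) = 131644931/219394800 ≠ 1/4 ⇒ order 3.
b·(c∘Ac): 294660/1036031·(-629/240) + (-72915/426601)·3857/1350 = -13533637/10969740 ≠ 1/8
b·Ac²: 294660/1036031·51/32 + (-72915/426601)·(-11893/10800) = 28148389/43878960 ≠ 1/12
b·A²c: (-72915/426601)·187/48 = -4545035/6825616 ≠ 1/24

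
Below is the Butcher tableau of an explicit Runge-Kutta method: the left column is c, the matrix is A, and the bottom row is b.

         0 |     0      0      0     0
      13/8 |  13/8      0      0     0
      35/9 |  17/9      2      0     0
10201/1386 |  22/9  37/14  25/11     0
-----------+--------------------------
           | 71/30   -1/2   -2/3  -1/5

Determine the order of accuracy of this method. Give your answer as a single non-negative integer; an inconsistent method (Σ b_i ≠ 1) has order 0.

b = (71/30, -1/2, -2/3, -1/5)
c = (0, 13/8, 35/9, 10201/1386)
Ac = (0, 0, 13/4, 145619/11088)
Σ b_i: 71/30·1 + (-1/2)·1 + (-2/3)·1 + (-1/5)·1 = 1 ✓
b·c: (-1/2)·13/8 + (-2/3)·35/9 + (-1/5)·10201/1386 = -811159/166320 ≠ 1/2 ⇒ order 1.

1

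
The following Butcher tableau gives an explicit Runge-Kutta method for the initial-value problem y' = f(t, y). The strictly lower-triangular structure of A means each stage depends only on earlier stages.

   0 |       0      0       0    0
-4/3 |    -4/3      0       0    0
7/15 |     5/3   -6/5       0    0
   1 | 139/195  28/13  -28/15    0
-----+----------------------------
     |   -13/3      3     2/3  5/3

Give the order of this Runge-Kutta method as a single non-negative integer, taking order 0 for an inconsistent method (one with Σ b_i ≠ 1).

1

b = (-13/3, 3, 2/3, 5/3)
c = (0, -4/3, 7/15, 1)
Ac = (0, 0, 8/5, -10948/2925)
Σ b_i: (-13/3)·1 + 3·1 + 2/3·1 + 5/3·1 = 1 ✓
b·c: 3·(-4/3) + 2/3·7/15 + 5/3·1 = -91/45 ≠ 1/2 ⇒ order 1.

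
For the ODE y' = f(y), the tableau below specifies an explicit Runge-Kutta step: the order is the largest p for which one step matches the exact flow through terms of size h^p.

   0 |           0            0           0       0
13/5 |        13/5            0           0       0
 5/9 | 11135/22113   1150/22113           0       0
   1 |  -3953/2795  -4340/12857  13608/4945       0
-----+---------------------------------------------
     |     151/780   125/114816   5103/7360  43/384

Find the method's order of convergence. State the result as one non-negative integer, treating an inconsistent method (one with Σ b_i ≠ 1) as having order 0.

4

b = (151/780, 125/114816, 5103/7360, 43/384)
c = (0, 13/5, 5/9, 1)
Ac = (0, 0, 230/1701, 28/43)
Σ b_i: 151/780·1 + 125/114816·1 + 5103/7360·1 + 43/384·1 = 1 ✓
b·c: 125/114816·13/5 + 5103/7360·5/9 + 43/384·1 = 1/2 ✓
b·c²: 125/114816·169/25 + 5103/7360·25/81 + 43/384·1 = 1/3 ✓
b·Ac: 5103/7360·230/1701 + 43/384·28/43 = 1/6 ✓
b·c³: 125/114816·2197/125 + 5103/7360·125/729 + 43/384·1 = 1/4 ✓
b·(c∘Ac): 5103/7360·1150/15309 + 43/384·28/43 = 1/8 ✓
b·Ac²: 5103/7360·598/1701 + 43/384·(-308/215) = 1/12 ✓
b·A²c: 43/384·16/43 = 1/24 ✓; 4 stages ⇒ order 4.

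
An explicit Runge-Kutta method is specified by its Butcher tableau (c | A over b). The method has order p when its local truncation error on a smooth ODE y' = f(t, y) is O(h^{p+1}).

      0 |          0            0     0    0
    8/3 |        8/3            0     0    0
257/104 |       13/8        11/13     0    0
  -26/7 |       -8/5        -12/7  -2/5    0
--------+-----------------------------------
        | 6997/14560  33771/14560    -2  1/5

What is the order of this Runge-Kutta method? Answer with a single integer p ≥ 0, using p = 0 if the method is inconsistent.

b = (6997/14560, 33771/14560, -2, 1/5)
c = (0, 8/3, 257/104, -26/7)
Ac = (0, 0, 88/39, -10119/1820)
Σ b_i: 6997/14560·1 + 33771/14560·1 + (-2)·1 + 1/5·1 = 1 ✓
b·c: 33771/14560·8/3 + (-2)·257/104 + 1/5·(-26/7) = 1/2 ✓
b·c²: 33771/14560·64/9 + (-2)·66049/10816 + 1/5·676/49 = 27982177/3974880 ≠ 1/3 ⇒ order 2.
b·Ac: (-2)·88/39 + 1/5·(-10119/1820) = -153557/27300 ≠ 1/6

2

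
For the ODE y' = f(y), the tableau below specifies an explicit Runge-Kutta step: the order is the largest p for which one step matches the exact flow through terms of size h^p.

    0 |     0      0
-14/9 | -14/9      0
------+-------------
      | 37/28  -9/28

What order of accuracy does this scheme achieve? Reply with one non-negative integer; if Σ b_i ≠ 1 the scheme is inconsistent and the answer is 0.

2

b = (37/28, -9/28)
c = (0, -14/9)
Σ b_i: 37/28·1 + (-9/28)·1 = 1 ✓
b·c: (-9/28)·(-14/9) = 1/2 ✓; 2 stages ⇒ order 2.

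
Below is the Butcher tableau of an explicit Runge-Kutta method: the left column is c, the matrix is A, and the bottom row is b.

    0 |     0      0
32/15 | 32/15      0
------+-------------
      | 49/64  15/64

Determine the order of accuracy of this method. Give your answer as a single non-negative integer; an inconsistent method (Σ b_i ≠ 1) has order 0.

b = (49/64, 15/64)
c = (0, 32/15)
Σ b_i: 49/64·1 + 15/64·1 = 1 ✓
b·c: 15/64·32/15 = 1/2 ✓; 2 stages ⇒ order 2.

2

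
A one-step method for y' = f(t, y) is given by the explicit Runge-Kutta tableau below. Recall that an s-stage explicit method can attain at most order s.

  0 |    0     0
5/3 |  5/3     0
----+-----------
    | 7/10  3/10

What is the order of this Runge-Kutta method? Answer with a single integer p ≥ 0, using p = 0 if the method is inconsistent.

2

b = (7/10, 3/10)
c = (0, 5/3)
Σ b_i: 7/10·1 + 3/10·1 = 1 ✓
b·c: 3/10·5/3 = 1/2 ✓; 2 stages ⇒ order 2.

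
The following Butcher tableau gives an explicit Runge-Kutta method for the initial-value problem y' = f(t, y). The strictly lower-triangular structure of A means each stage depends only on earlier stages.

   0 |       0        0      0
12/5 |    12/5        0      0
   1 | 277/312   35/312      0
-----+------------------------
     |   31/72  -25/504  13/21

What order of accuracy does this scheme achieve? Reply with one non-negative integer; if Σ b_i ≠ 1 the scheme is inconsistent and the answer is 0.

3

b = (31/72, -25/504, 13/21)
c = (0, 12/5, 1)
Ac = (0, 0, 7/26)
Σ b_i: 31/72·1 + (-25/504)·1 + 13/21·1 = 1 ✓
b·c: (-25/504)·12/5 + 13/21·1 = 1/2 ✓
b·c²: (-25/504)·144/25 + 13/21·1 = 1/3 ✓
b·Ac: 13/21·7/26 = 1/6 ✓; 3 stages ⇒ order 3.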